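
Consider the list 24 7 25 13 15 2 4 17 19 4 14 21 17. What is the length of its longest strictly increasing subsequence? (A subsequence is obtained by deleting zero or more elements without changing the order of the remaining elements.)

6

One longest increasing subsequence is 7, 13, 15, 17, 19, 21 (positions 2,4,5,8,9,12), of length 6; no longer one exists.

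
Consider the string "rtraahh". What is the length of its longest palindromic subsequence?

3

One longest palindromic subsequence is rtr (positions 1,2,3); it reads the same forward and backward, and the interval DP gives dp[1][7] = 3.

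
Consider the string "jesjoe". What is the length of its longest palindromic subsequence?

Using dp[i][j] = 2 + dp[i+1][j−1] if the ends match, else max(dp[i+1][j], dp[i][j−1]):
dp[1][6] = 3. A witness is eoe at positions 2,5,6.

3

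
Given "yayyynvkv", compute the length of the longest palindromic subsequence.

One longest palindromic subsequence is yyyy (positions 1,3,4,5); it reads the same forward and backward, and the interval DP gives dp[1][9] = 4.

4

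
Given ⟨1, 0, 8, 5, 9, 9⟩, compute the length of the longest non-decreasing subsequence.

Let dp[i] be the longest non-decreasing subsequence ending at position i. Then dp = [1, 1, 2, 2, 3, 4].
The maximum is 4; one witness is 1, 8, 9, 9 at positions 1,3,5,6.

4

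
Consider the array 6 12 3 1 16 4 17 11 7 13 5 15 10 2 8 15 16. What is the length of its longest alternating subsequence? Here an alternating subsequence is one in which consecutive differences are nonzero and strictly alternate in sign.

12

A longest alternating subsequence is 6, 12, 3, 16, 4, 17, 11, 13, 5, 15, 2, 8 (positions 1,2,3,5,6,7,8,10,11,12,14,15); its 11 consecutive differences strictly alternate in sign, and length 12 is optimal.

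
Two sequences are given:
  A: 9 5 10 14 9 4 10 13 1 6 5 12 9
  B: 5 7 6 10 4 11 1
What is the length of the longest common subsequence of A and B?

4

Backtracking the LCS table gives one alignment: 5 (A2,B1) → 10 (A3,B4) → 4 (A6,B5) → 1 (A9,B7).
So the longest common subsequence has length 4.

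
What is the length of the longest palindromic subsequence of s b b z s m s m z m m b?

One longest palindromic subsequence is bmmzmmb (positions 2,6,8,9,10,11,12); it reads the same forward and backward, and the interval DP gives dp[1][12] = 7.

7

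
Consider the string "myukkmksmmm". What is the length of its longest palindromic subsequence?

5

Using dp[i][j] = 2 + dp[i+1][j−1] if the ends match, else max(dp[i+1][j], dp[i][j−1]):
dp[1][11] = 5. A witness is mmmmm at positions 1,6,9,10,11.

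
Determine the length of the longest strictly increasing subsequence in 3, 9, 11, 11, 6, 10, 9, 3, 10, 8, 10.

Scanning left to right, the best length ending at each element is: 3→1, 9→2, 11→3, 11→3, 6→2, 10→3, 9→3, 3→1, 10→4, 8→3, 10→4.
So the longest increasing subsequence has length 4, e.g. 3, 6, 9, 10.

4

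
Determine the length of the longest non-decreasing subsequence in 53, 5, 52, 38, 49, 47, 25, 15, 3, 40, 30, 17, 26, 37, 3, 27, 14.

One longest non-decreasing subsequence is 5, 15, 17, 26, 37 (positions 2,8,12,13,14), of length 5; no longer one exists.

5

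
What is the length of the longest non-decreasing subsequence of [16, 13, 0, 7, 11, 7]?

3

One longest non-decreasing subsequence is 0, 7, 11 (positions 3,4,5), of length 3; no longer one exists.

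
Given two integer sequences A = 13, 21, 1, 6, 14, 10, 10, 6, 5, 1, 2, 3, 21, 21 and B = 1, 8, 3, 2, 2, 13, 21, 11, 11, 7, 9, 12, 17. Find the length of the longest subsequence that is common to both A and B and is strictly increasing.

3

For each value that appears in both, track the longest common increasing run ending there.
The best achievable length is 3; one witness is 1, 3, 21 (A-positions 3,12,13, B-positions 1,3,7).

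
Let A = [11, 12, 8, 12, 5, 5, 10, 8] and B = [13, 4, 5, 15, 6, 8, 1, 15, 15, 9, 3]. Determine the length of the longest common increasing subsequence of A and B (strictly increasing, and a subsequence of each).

For each value that appears in both, track the longest common increasing run ending there.
The best achievable length is 2; one witness is 5, 8 (A-positions 5,8, B-positions 3,6).

2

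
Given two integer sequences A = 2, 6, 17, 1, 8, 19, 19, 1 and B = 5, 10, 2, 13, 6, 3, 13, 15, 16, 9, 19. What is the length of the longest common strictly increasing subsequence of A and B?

3

For each value that appears in both, track the longest common increasing run ending there.
The best achievable length is 3; one witness is 2, 6, 19 (A-positions 1,2,6, B-positions 3,5,11).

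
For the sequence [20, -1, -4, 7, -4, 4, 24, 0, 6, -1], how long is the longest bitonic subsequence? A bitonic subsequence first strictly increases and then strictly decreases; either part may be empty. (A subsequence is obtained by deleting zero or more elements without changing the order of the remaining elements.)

Let inc[i] be the LIS ending at i and dec[i] the longest strictly decreasing subsequence starting at i. inc = [1, 1, 1, 2, 1, 2, 3, 2, 3, 2], dec = [5, 2, 1, 4, 1, 3, 3, 2, 2, 1].
max_i inc[i]+dec[i]−1 = 5, with one witness 20, 7, 4, 0, -1.

5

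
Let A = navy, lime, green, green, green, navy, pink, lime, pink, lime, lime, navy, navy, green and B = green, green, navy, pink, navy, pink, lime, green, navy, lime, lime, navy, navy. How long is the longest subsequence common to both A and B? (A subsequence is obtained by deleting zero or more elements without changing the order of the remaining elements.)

9

A longest common subsequence is green, green, navy, pink, lime, lime, lime, navy, navy (length 9); the LCS DP confirms no longer common subsequence exists.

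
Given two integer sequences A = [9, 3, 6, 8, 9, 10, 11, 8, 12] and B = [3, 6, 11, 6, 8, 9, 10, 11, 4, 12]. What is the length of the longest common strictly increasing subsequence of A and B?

For each value that appears in both, track the longest common increasing run ending there.
The best achievable length is 7; one witness is 3, 6, 8, 9, 10, 11, 12 (A-positions 2,3,4,5,6,7,9, B-positions 1,2,5,6,7,8,10).

7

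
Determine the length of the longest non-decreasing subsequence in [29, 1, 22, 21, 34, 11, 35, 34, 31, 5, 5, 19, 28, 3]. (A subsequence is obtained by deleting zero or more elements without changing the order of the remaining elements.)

Let dp[i] be the longest non-decreasing subsequence ending at position i. Then dp = [1, 1, 2, 2, 3, 2, 4, 4, 3, 2, 3, 4, 5, 2].
The maximum is 5; one witness is 1, 5, 5, 19, 28 at positions 2,10,11,12,13.

5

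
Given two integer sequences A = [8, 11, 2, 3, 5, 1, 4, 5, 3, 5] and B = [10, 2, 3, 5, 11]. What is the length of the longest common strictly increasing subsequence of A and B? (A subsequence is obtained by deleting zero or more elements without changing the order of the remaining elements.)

A longest common strictly increasing subsequence is 2, 3, 5 (length 3); it appears in order in both A and B, and no longer such subsequence exists.

3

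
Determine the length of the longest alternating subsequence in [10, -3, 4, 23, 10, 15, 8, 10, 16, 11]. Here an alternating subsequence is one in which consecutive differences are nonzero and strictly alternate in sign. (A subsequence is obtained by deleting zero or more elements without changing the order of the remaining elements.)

8

A longest alternating subsequence is 10, -3, 23, 10, 15, 8, 16, 11 (positions 1,2,4,5,6,7,9,10); its 7 consecutive differences strictly alternate in sign, and length 8 is optimal.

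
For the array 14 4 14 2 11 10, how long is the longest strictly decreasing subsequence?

3

Let dp[i] be the longest decreasing subsequence ending at position i. Then dp = [1, 2, 1, 3, 2, 3].
The maximum is 3; one witness is 14, 4, 2 at positions 1,2,4.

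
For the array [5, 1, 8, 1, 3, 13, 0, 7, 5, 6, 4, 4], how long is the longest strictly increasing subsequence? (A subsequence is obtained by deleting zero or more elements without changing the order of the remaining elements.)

Let dp[i] be the longest increasing subsequence ending at position i. Then dp = [1, 1, 2, 1, 2, 3, 1, 3, 3, 4, 3, 3].
The maximum is 4; one witness is 1, 3, 5, 6 at positions 2,5,9,10.

4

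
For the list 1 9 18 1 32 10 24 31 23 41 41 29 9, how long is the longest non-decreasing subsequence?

7

Scanning left to right, the best length ending at each element is: 1→1, 9→2, 18→3, 1→2, 32→4, 10→3, 24→4, 31→5, 23→4, 41→6, 41→7, 29→5, 9→3.
So the longest non-decreasing subsequence has length 7, e.g. 1, 9, 18, 24, 31, 41, 41.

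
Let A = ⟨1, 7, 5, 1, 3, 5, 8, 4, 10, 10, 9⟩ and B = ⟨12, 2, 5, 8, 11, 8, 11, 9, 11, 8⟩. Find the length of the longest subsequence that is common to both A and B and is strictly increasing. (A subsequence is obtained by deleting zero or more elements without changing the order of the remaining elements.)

3

A longest common strictly increasing subsequence is 5, 8, 9 (length 3); it appears in order in both A and B, and no longer such subsequence exists.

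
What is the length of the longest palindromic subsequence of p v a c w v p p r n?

5

Using dp[i][j] = 2 + dp[i+1][j−1] if the ends match, else max(dp[i+1][j], dp[i][j−1]):
dp[1][10] = 5. A witness is pvwvp at positions 1,2,5,6,8.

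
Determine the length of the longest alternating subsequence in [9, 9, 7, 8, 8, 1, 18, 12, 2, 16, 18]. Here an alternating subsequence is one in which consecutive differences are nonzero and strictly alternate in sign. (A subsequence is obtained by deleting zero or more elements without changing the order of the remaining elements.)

Track the best alternating length ending on an up-step vs a down-step at each position: up/down = 1/1, 1/1, 1/2, 3/2, 3/2, 1/4, 5/1, 5/6, 5/6, 7/6, 7/1.
The maximum over both is 7; one such subsequence is 9, 7, 8, 1, 18, 12, 16.

7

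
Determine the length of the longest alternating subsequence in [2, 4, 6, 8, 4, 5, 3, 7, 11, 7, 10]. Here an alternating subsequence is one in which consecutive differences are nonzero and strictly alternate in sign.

A longest alternating subsequence is 2, 6, 4, 5, 3, 11, 7, 10 (positions 1,3,5,6,7,9,10,11); its 7 consecutive differences strictly alternate in sign, and length 8 is optimal.

8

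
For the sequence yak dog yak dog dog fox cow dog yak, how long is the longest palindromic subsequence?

One longest palindromic subsequence is yak dog dog dog dog yak (positions 1,2,4,5,8,9); it reads the same forward and backward, and the interval DP gives dp[1][9] = 6.

6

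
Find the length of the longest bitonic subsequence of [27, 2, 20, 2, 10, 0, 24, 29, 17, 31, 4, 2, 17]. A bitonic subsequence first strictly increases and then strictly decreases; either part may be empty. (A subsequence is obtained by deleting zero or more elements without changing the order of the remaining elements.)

One longest bitonic subsequence is 2, 20, 24, 29, 17, 4, 2 (positions 2,3,7,8,9,11,12): it rises to 29 then falls. Length 7 is optimal.

7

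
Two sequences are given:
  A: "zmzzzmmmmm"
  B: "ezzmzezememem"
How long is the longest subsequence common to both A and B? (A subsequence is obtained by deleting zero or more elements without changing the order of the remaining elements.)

Backtracking the LCS table gives one alignment: z (A1,B3) → m (A2,B4) → z (A3,B5) → z (A4,B7) → m (A6,B9) → m (A7,B11) → m (A10,B13).
So the longest common subsequence has length 7.

7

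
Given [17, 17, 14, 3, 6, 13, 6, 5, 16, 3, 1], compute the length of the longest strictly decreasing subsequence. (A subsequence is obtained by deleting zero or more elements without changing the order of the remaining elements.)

Scanning left to right, the best length ending at each element is: 17→1, 17→1, 14→2, 3→3, 6→3, 13→3, 6→4, 5→5, 16→2, 3→6, 1→7.
So the longest decreasing subsequence has length 7, e.g. 17, 14, 13, 6, 5, 3, 1.

7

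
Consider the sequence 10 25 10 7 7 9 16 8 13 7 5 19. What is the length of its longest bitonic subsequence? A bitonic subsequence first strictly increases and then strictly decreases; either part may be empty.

Let inc[i] be the LIS ending at i and dec[i] the longest strictly decreasing subsequence starting at i. inc = [1, 2, 1, 1, 1, 2, 3, 2, 3, 1, 1, 4], dec = [5, 6, 5, 2, 2, 4, 4, 3, 3, 2, 1, 1].
max_i inc[i]+dec[i]−1 = 7, with one witness 10, 25, 10, 9, 8, 7, 5.

7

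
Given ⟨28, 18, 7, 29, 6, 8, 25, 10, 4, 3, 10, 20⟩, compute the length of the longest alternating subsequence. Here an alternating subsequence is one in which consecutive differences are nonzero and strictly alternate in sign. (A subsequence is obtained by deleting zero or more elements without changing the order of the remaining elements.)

A longest alternating subsequence is 28, 18, 29, 6, 8, 4, 10 (positions 1,2,4,5,6,9,11); its 6 consecutive differences strictly alternate in sign, and length 7 is optimal.

7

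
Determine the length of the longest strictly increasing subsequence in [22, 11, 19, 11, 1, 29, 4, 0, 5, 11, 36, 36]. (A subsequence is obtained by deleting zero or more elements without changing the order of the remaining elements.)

One longest increasing subsequence is 1, 4, 5, 11, 36 (positions 5,7,9,10,11), of length 5; no longer one exists.

5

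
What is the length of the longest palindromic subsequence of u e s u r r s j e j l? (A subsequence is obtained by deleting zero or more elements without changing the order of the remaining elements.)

6

One longest palindromic subsequence is esrrse (positions 2,3,5,6,7,9); it reads the same forward and backward, and the interval DP gives dp[1][11] = 6.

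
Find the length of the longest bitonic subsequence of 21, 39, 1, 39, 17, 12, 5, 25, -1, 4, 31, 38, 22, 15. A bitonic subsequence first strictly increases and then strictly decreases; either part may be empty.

7

Let inc[i] be the LIS ending at i and dec[i] the longest strictly decreasing subsequence starting at i. inc = [1, 2, 1, 2, 2, 2, 2, 3, 1, 2, 4, 5, 3, 3], dec = [5, 5, 2, 5, 4, 3, 2, 3, 1, 1, 3, 3, 2, 1].
max_i inc[i]+dec[i]−1 = 7, with one witness 1, 17, 25, 31, 38, 22, 15.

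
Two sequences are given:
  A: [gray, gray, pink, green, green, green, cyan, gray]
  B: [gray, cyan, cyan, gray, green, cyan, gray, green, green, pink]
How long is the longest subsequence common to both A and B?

5

A longest common subsequence is gray, gray, green, green, green (length 5); the LCS DP confirms no longer common subsequence exists.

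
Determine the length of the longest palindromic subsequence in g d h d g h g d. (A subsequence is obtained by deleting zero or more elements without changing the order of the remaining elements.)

5

One longest palindromic subsequence is dghgd (positions 2,5,6,7,8); it reads the same forward and backward, and the interval DP gives dp[1][8] = 5.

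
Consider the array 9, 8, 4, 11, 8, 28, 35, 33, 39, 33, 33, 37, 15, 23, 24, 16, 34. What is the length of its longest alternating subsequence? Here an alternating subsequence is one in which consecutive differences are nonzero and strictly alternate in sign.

Track the best alternating length ending on an up-step vs a down-step at each position: up/down = 1/1, 1/2, 1/2, 3/1, 3/4, 5/1, 5/1, 5/6, 7/1, 5/8, 5/8, 9/8, 5/10, 11/10, 11/10, 11/12, 13/10.
The maximum over both is 13; one such subsequence is 9, 8, 11, 8, 35, 33, 39, 33, 37, 15, 23, 16, 34.

13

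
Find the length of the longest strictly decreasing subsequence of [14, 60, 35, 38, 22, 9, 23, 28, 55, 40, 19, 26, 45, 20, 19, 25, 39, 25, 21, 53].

6

Let dp[i] be the longest decreasing subsequence ending at position i. Then dp = [1, 1, 2, 2, 3, 4, 3, 3, 2, 3, 4, 4, 3, 5, 6, 5, 4, 5, 6, 3].
The maximum is 6; one witness is 60, 35, 28, 26, 20, 19 at positions 2,3,8,12,14,15.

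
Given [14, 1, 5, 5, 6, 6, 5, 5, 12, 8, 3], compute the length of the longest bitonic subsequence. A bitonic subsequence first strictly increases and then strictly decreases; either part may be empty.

6

One longest bitonic subsequence is 1, 5, 6, 12, 8, 3 (positions 2,3,5,9,10,11): it rises to 12 then falls. Length 6 is optimal.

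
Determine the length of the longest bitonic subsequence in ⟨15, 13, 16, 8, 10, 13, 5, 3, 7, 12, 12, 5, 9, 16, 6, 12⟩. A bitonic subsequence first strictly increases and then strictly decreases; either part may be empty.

Let inc[i] be the LIS ending at i and dec[i] the longest strictly decreasing subsequence starting at i. inc = [1, 1, 2, 1, 2, 3, 1, 1, 2, 3, 3, 2, 3, 4, 3, 4], dec = [5, 4, 5, 3, 3, 4, 2, 1, 2, 3, 3, 1, 2, 2, 1, 1].
max_i inc[i]+dec[i]−1 = 6, with one witness 15, 16, 13, 12, 9, 6.

6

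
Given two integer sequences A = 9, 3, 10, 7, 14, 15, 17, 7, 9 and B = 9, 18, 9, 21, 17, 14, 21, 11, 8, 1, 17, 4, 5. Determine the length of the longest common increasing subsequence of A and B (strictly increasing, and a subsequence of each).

For each value that appears in both, track the longest common increasing run ending there.
The best achievable length is 3; one witness is 9, 14, 17 (A-positions 1,5,7, B-positions 1,6,11).

3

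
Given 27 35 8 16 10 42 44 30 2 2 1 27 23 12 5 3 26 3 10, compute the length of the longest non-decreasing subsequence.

Let dp[i] be the longest non-decreasing subsequence ending at position i. Then dp = [1, 2, 1, 2, 2, 3, 4, 3, 1, 2, 1, 3, 3, 3, 3, 3, 4, 4, 5].
The maximum is 5; one witness is 2, 2, 3, 3, 10 at positions 9,10,16,18,19.

5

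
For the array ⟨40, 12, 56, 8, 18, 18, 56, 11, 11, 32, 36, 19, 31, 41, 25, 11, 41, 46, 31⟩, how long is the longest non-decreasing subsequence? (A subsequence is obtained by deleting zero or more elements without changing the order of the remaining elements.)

Let dp[i] be the longest non-decreasing subsequence ending at position i. Then dp = [1, 1, 2, 1, 2, 3, 4, 2, 3, 4, 5, 4, 5, 6, 5, 4, 7, 8, 6].
The maximum is 8; one witness is 12, 18, 18, 32, 36, 41, 41, 46 at positions 2,5,6,10,11,14,17,18.

8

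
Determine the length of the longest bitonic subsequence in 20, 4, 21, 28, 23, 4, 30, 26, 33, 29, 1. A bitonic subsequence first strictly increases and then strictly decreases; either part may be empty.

Let inc[i] be the LIS ending at i and dec[i] the longest strictly decreasing subsequence starting at i. inc = [1, 1, 2, 3, 3, 1, 4, 4, 5, 5, 1], dec = [3, 2, 3, 4, 3, 2, 3, 2, 3, 2, 1].
max_i inc[i]+dec[i]−1 = 7, with one witness 20, 21, 28, 30, 33, 29, 1.

7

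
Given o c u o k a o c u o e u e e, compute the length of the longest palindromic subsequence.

One longest palindromic subsequence is ouoaouo (positions 1,3,4,6,7,9,10); it reads the same forward and backward, and the interval DP gives dp[1][14] = 7.

7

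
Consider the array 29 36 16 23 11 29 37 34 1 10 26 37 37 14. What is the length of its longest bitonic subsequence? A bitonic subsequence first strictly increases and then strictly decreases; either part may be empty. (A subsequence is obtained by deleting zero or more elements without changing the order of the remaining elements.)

7

Let inc[i] be the LIS ending at i and dec[i] the longest strictly decreasing subsequence starting at i. inc = [1, 2, 1, 2, 1, 3, 4, 4, 1, 2, 3, 5, 5, 3], dec = [4, 4, 3, 3, 2, 3, 4, 3, 1, 1, 2, 2, 2, 1].
max_i inc[i]+dec[i]−1 = 7, with one witness 16, 23, 29, 37, 34, 26, 14.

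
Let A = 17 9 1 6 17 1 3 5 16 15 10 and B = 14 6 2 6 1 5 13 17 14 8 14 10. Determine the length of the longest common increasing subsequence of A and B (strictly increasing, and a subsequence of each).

3

A longest common strictly increasing subsequence is 1, 5, 10 (length 3); it appears in order in both A and B, and no longer such subsequence exists.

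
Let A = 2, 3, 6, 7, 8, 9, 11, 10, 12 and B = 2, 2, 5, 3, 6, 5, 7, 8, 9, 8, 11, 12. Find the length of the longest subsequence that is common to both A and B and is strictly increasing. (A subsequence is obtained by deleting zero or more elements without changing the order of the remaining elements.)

8

A longest common strictly increasing subsequence is 2, 3, 6, 7, 8, 9, 11, 12 (length 8); it appears in order in both A and B, and no longer such subsequence exists.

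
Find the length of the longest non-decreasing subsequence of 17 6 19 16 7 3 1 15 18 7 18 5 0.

Scanning left to right, the best length ending at each element is: 17→1, 6→1, 19→2, 16→2, 7→2, 3→1, 1→1, 15→3, 18→4, 7→3, 18→5, 5→2, 0→1.
So the longest non-decreasing subsequence has length 5, e.g. 6, 7, 15, 18, 18.

5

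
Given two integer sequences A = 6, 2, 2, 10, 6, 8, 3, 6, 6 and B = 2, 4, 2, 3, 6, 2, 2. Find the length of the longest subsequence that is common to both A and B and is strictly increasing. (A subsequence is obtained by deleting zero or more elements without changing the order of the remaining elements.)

3

For each value that appears in both, track the longest common increasing run ending there.
The best achievable length is 3; one witness is 2, 3, 6 (A-positions 2,7,8, B-positions 1,4,5).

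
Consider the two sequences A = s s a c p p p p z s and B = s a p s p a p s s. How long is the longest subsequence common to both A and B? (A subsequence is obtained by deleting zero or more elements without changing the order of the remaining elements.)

6

A longest common subsequence is sappps (length 6); the LCS DP confirms no longer common subsequence exists.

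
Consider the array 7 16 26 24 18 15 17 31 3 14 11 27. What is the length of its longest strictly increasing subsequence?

Let dp[i] be the longest increasing subsequence ending at position i. Then dp = [1, 2, 3, 3, 3, 2, 3, 4, 1, 2, 2, 4].
The maximum is 4; one witness is 7, 16, 26, 31 at positions 1,2,3,8.

4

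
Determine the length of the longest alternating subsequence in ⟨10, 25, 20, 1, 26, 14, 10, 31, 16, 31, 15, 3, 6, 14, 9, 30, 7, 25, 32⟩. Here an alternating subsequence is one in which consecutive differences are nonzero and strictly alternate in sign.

14

Track the best alternating length ending on an up-step vs a down-step at each position: up/down = 1/1, 2/1, 2/3, 1/3, 4/1, 4/5, 4/5, 6/1, 6/7, 8/1, 6/9, 4/9, 10/9, 10/9, 10/11, 12/9, 10/13, 14/13, 14/1.
The maximum over both is 14; one such subsequence is 10, 25, 20, 26, 14, 31, 16, 31, 3, 14, 9, 30, 7, 25.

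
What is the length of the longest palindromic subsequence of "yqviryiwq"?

5

One longest palindromic subsequence is qiyiq (positions 2,4,6,7,9); it reads the same forward and backward, and the interval DP gives dp[1][9] = 5.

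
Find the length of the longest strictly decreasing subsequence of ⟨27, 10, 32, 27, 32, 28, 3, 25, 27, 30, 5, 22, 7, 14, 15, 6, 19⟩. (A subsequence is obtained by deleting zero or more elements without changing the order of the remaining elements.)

Let dp[i] be the longest decreasing subsequence ending at position i. Then dp = [1, 2, 1, 2, 1, 2, 3, 3, 3, 2, 4, 4, 5, 5, 5, 6, 5].
The maximum is 6; one witness is 32, 27, 25, 22, 7, 6 at positions 3,4,8,12,13,16.

6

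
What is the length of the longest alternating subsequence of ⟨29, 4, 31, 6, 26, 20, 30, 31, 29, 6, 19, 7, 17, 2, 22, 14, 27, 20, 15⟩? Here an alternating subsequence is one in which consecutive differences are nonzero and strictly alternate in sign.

Track the best alternating length ending on an up-step vs a down-step at each position: up/down = 1/1, 1/2, 3/1, 3/4, 5/4, 5/6, 7/4, 7/1, 7/8, 3/8, 9/8, 9/10, 11/10, 1/12, 13/8, 13/14, 15/8, 15/16, 15/16.
The maximum over both is 16; one such subsequence is 29, 4, 31, 6, 26, 20, 30, 6, 19, 7, 17, 2, 22, 14, 27, 20.

16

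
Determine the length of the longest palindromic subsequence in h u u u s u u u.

Using dp[i][j] = 2 + dp[i+1][j−1] if the ends match, else max(dp[i+1][j], dp[i][j−1]):
dp[1][8] = 7. A witness is uuusuuu at positions 2,3,4,5,6,7,8.

7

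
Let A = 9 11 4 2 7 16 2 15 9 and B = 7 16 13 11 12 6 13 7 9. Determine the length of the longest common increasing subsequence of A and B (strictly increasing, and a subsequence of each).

A longest common strictly increasing subsequence is 7, 16 (length 2); it appears in order in both A and B, and no longer such subsequence exists.

2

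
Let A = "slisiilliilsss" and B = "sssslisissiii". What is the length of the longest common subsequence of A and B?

A longest common subsequence is slisiiii (length 8); the LCS DP confirms no longer common subsequence exists.

8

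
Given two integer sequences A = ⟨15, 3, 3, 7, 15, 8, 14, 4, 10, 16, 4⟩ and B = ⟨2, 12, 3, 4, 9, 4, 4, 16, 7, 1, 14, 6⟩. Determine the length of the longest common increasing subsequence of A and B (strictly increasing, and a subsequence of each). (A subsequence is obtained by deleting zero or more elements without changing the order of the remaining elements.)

3

A longest common strictly increasing subsequence is 3, 4, 16 (length 3); it appears in order in both A and B, and no longer such subsequence exists.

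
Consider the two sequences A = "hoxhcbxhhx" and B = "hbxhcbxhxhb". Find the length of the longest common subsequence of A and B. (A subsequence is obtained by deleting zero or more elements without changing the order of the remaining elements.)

Backtracking the LCS table gives one alignment: h (A1,B1) → x (A3,B3) → h (A4,B4) → c (A5,B5) → b (A6,B6) → x (A7,B7) → h (A8,B8) → h (A9,B10).
So the longest common subsequence has length 8.

8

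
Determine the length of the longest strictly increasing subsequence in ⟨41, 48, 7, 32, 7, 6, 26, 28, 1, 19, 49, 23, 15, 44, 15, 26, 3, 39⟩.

5

Let dp[i] be the longest increasing subsequence ending at position i. Then dp = [1, 2, 1, 2, 1, 1, 2, 3, 1, 2, 4, 3, 2, 4, 2, 4, 2, 5].
The maximum is 5; one witness is 7, 19, 23, 26, 39 at positions 3,10,12,16,18.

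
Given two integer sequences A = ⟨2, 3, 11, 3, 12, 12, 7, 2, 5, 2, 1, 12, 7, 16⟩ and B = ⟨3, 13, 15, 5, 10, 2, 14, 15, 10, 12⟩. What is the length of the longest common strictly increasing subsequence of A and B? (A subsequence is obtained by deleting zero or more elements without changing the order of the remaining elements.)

A longest common strictly increasing subsequence is 3, 5, 12 (length 3); it appears in order in both A and B, and no longer such subsequence exists.

3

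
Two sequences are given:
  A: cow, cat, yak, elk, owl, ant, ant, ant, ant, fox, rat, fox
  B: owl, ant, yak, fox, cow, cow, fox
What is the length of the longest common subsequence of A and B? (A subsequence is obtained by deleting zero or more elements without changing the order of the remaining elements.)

A longest common subsequence is owl, ant, fox, fox (length 4); the LCS DP confirms no longer common subsequence exists.

4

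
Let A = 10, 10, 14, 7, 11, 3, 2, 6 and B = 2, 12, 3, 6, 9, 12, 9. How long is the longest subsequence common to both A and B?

A longest common subsequence is 3, 6 (length 2); the LCS DP confirms no longer common subsequence exists.

2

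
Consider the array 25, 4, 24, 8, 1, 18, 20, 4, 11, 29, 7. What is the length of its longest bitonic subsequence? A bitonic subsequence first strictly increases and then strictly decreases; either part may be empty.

6

Let inc[i] be the LIS ending at i and dec[i] the longest strictly decreasing subsequence starting at i. inc = [1, 1, 2, 2, 1, 3, 4, 2, 3, 5, 3], dec = [5, 2, 4, 2, 1, 3, 3, 1, 2, 2, 1].
max_i inc[i]+dec[i]−1 = 6, with one witness 4, 8, 18, 20, 11, 7.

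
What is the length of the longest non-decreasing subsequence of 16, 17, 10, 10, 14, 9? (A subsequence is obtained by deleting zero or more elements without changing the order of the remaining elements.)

Scanning left to right, the best length ending at each element is: 16→1, 17→2, 10→1, 10→2, 14→3, 9→1.
So the longest non-decreasing subsequence has length 3, e.g. 10, 10, 14.

3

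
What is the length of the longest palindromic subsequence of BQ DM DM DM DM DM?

One longest palindromic subsequence is DM DM DM DM DM (positions 2,3,4,5,6); it reads the same forward and backward, and the interval DP gives dp[1][6] = 5.

5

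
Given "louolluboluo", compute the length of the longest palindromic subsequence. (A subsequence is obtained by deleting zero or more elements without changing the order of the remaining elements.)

8

One longest palindromic subsequence is ouollouo (positions 2,3,4,5,6,9,11,12); it reads the same forward and backward, and the interval DP gives dp[1][12] = 8.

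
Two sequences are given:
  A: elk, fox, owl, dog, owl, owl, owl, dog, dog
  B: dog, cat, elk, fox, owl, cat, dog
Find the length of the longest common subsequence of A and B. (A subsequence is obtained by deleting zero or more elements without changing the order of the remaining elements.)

4

Backtracking the LCS table gives one alignment: elk (A1,B3) → fox (A2,B4) → owl (A3,B5) → dog (A9,B7).
So the longest common subsequence has length 4.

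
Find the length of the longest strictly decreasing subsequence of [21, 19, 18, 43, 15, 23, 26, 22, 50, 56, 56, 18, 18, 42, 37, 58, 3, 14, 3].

6

Let dp[i] be the longest decreasing subsequence ending at position i. Then dp = [1, 2, 3, 1, 4, 2, 2, 3, 1, 1, 1, 4, 4, 2, 3, 1, 5, 5, 6].
The maximum is 6; one witness is 21, 19, 18, 15, 14, 3 at positions 1,2,3,5,18,19.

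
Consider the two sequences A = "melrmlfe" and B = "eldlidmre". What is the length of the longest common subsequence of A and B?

A longest common subsequence is elre (length 4); the LCS DP confirms no longer common subsequence exists.

4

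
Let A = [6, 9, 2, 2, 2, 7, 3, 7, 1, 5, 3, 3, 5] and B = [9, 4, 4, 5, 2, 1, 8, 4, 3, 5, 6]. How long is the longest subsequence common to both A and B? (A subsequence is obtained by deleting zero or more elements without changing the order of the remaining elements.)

5

Backtracking the LCS table gives one alignment: 9 (A2,B1) → 2 (A5,B5) → 1 (A9,B6) → 3 (A12,B9) → 5 (A13,B10).
So the longest common subsequence has length 5.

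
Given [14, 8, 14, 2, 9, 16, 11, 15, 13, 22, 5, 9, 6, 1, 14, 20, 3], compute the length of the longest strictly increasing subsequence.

6

Let dp[i] be the longest increasing subsequence ending at position i. Then dp = [1, 1, 2, 1, 2, 3, 3, 4, 4, 5, 2, 3, 3, 1, 5, 6, 2].
The maximum is 6; one witness is 8, 9, 11, 13, 14, 20 at positions 2,5,7,9,15,16.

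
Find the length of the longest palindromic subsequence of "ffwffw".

5

One longest palindromic subsequence is ffwff (positions 1,2,3,4,5); it reads the same forward and backward, and the interval DP gives dp[1][6] = 5.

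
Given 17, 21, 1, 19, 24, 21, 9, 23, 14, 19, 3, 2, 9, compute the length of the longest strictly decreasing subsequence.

5

Let dp[i] be the longest decreasing subsequence ending at position i. Then dp = [1, 1, 2, 2, 1, 2, 3, 2, 3, 3, 4, 5, 4].
The maximum is 5; one witness is 21, 19, 9, 3, 2 at positions 2,4,7,11,12.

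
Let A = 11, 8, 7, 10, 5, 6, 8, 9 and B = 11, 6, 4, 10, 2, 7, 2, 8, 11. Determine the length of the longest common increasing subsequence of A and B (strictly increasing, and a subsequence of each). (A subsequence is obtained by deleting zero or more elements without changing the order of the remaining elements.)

For each value that appears in both, track the longest common increasing run ending there.
The best achievable length is 2; one witness is 6, 8 (A-positions 6,7, B-positions 2,8).

2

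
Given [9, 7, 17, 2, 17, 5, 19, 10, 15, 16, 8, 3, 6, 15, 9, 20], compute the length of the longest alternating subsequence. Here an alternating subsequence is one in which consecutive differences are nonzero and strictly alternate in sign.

13

A longest alternating subsequence is 9, 7, 17, 2, 17, 5, 19, 10, 15, 8, 15, 9, 20 (positions 1,2,3,4,5,6,7,8,9,11,14,15,16); its 12 consecutive differences strictly alternate in sign, and length 13 is optimal.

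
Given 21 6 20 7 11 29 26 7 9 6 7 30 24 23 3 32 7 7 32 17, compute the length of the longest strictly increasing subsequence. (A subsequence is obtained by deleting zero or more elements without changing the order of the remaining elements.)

6

Let dp[i] be the longest increasing subsequence ending at position i. Then dp = [1, 1, 2, 2, 3, 4, 4, 2, 3, 1, 2, 5, 4, 4, 1, 6, 2, 2, 6, 4].
The maximum is 6; one witness is 6, 7, 11, 29, 30, 32 at positions 2,4,5,6,12,16.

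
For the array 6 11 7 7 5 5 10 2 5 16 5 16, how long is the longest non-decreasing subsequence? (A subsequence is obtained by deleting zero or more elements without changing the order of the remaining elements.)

One longest non-decreasing subsequence is 6, 7, 7, 10, 16, 16 (positions 1,3,4,7,10,12), of length 6; no longer one exists.

6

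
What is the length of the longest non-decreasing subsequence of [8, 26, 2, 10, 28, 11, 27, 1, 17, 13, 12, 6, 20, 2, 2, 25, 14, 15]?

Let dp[i] be the longest non-decreasing subsequence ending at position i. Then dp = [1, 2, 1, 2, 3, 3, 4, 1, 4, 4, 4, 2, 5, 2, 3, 6, 5, 6].
The maximum is 6; one witness is 8, 10, 11, 17, 20, 25 at positions 1,4,6,9,13,16.

6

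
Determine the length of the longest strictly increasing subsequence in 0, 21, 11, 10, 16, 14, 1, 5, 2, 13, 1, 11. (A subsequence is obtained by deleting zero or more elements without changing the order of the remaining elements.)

One longest increasing subsequence is 0, 1, 5, 13 (positions 1,7,8,10), of length 4; no longer one exists.

4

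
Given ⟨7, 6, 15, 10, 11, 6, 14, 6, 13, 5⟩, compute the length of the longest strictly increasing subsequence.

4

Scanning left to right, the best length ending at each element is: 7→1, 6→1, 15→2, 10→2, 11→3, 6→1, 14→4, 6→1, 13→4, 5→1.
So the longest increasing subsequence has length 4, e.g. 7, 10, 11, 14.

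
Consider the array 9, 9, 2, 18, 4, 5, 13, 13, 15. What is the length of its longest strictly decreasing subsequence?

Scanning left to right, the best length ending at each element is: 9→1, 9→1, 2→2, 18→1, 4→2, 5→2, 13→2, 13→2, 15→2.
So the longest decreasing subsequence has length 2, e.g. 9, 2.

2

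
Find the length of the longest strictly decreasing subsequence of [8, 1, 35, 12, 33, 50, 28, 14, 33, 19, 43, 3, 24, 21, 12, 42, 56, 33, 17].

Let dp[i] be the longest decreasing subsequence ending at position i. Then dp = [1, 2, 1, 2, 2, 1, 3, 4, 2, 4, 2, 5, 4, 5, 6, 3, 1, 4, 6].
The maximum is 6; one witness is 35, 33, 28, 24, 21, 12 at positions 3,5,7,13,14,15.

6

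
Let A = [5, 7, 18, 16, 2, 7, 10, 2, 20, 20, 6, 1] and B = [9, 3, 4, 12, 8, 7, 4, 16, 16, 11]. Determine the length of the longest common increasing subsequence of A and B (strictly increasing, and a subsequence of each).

For each value that appears in both, track the longest common increasing run ending there.
The best achievable length is 2; one witness is 7, 16 (A-positions 2,4, B-positions 6,8).

2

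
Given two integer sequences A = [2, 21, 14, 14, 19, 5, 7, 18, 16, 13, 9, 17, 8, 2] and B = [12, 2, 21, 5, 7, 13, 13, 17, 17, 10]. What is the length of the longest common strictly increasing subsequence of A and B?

5

A longest common strictly increasing subsequence is 2, 5, 7, 13, 17 (length 5); it appears in order in both A and B, and no longer such subsequence exists.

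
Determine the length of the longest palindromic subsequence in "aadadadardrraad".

11

One longest palindromic subsequence is aadadadadaa (positions 1,2,3,4,5,6,7,8,10,13,14); it reads the same forward and backward, and the interval DP gives dp[1][15] = 11.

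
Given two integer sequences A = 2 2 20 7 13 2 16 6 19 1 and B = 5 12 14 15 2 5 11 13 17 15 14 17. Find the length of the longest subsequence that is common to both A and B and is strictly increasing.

A longest common strictly increasing subsequence is 2, 13 (length 2); it appears in order in both A and B, and no longer such subsequence exists.

2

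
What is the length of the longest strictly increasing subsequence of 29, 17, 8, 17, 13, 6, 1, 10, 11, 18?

4

One longest increasing subsequence is 8, 10, 11, 18 (positions 3,8,9,10), of length 4; no longer one exists.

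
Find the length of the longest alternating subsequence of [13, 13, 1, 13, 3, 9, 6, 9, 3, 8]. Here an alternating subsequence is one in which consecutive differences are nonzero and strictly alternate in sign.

Track the best alternating length ending on an up-step vs a down-step at each position: up/down = 1/1, 1/1, 1/2, 3/1, 3/4, 5/4, 5/6, 7/4, 3/8, 9/8.
The maximum over both is 9; one such subsequence is 13, 1, 13, 3, 9, 6, 9, 3, 8.

9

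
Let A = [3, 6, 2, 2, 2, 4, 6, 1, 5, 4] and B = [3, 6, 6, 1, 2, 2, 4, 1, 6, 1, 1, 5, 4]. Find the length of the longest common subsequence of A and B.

Backtracking the LCS table gives one alignment: 3 (A1,B1) → 6 (A2,B3) → 2 (A4,B5) → 2 (A5,B6) → 4 (A6,B7) → 6 (A7,B9) → 1 (A8,B11) → 5 (A9,B12) → 4 (A10,B13).
So the longest common subsequence has length 9.

9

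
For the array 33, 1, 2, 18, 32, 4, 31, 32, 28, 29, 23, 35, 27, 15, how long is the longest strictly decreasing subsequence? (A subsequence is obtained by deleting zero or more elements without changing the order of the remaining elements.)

6

One longest decreasing subsequence is 33, 32, 31, 28, 23, 15 (positions 1,5,7,9,11,14), of length 6; no longer one exists.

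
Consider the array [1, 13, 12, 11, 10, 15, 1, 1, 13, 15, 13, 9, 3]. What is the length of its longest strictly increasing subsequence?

4

Let dp[i] be the longest increasing subsequence ending at position i. Then dp = [1, 2, 2, 2, 2, 3, 1, 1, 3, 4, 3, 2, 2].
The maximum is 4; one witness is 1, 12, 13, 15 at positions 1,3,9,10.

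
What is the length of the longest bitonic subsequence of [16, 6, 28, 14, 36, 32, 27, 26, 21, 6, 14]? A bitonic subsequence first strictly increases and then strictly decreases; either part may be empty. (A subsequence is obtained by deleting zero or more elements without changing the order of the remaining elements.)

8

One longest bitonic subsequence is 16, 28, 36, 32, 27, 26, 21, 14 (positions 1,3,5,6,7,8,9,11): it rises to 36 then falls. Length 8 is optimal.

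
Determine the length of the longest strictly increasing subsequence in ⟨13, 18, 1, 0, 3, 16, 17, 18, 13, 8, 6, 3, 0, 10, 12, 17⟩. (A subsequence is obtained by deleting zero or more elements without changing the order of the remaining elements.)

Let dp[i] be the longest increasing subsequence ending at position i. Then dp = [1, 2, 1, 1, 2, 3, 4, 5, 3, 3, 3, 2, 1, 4, 5, 6].
The maximum is 6; one witness is 1, 3, 8, 10, 12, 17 at positions 3,5,10,14,15,16.

6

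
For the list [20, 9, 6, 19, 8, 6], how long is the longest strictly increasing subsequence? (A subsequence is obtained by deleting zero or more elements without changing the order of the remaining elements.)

Scanning left to right, the best length ending at each element is: 20→1, 9→1, 6→1, 19→2, 8→2, 6→1.
So the longest increasing subsequence has length 2, e.g. 9, 19.

2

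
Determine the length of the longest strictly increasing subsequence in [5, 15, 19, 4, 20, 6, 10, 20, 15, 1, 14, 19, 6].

5

Let dp[i] be the longest increasing subsequence ending at position i. Then dp = [1, 2, 3, 1, 4, 2, 3, 4, 4, 1, 4, 5, 2].
The maximum is 5; one witness is 5, 6, 10, 15, 19 at positions 1,6,7,9,12.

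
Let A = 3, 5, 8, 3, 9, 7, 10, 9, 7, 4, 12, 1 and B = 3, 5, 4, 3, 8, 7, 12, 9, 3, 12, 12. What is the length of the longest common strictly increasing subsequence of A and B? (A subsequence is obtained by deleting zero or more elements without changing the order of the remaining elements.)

5

For each value that appears in both, track the longest common increasing run ending there.
The best achievable length is 5; one witness is 3, 5, 8, 9, 12 (A-positions 1,2,3,5,11, B-positions 1,2,5,8,10).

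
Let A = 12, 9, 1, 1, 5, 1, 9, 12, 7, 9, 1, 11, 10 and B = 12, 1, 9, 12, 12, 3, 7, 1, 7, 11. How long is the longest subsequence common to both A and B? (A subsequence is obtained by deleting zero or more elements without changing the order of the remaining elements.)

A longest common subsequence is 12, 1, 9, 12, 7, 1, 11 (length 7); the LCS DP confirms no longer common subsequence exists.

7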